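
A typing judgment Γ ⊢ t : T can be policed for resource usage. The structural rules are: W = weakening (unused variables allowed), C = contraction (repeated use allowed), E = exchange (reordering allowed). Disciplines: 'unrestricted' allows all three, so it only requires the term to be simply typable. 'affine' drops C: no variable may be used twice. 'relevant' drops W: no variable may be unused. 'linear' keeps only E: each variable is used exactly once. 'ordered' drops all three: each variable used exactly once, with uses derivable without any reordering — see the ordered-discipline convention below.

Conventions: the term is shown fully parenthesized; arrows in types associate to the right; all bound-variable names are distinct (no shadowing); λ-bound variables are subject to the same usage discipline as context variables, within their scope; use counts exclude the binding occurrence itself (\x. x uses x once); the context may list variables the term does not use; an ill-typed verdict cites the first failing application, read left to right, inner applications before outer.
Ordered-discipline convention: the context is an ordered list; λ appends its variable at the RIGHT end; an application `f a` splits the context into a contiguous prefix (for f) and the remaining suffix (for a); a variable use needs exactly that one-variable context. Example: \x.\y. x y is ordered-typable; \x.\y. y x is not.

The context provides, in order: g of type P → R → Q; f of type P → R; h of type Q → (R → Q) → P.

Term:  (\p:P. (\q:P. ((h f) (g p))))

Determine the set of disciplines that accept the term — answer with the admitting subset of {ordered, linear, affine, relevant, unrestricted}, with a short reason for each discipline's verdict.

admitted by: none
variable uses: g ×1; f ×1; h ×1; p (bound) ×1; q (bound) ×0
left-to-right use order: h, f, g, p
typing: ill-typed: an argument P → R mismatches the expected Q
ordered: ✗, fails simple typing
linear: ✗, a type mismatch blocks all five
affine: ✗, the type mismatch rejects it
relevant: ✗, not simply typable
unrestricted: ✗, fails simple typing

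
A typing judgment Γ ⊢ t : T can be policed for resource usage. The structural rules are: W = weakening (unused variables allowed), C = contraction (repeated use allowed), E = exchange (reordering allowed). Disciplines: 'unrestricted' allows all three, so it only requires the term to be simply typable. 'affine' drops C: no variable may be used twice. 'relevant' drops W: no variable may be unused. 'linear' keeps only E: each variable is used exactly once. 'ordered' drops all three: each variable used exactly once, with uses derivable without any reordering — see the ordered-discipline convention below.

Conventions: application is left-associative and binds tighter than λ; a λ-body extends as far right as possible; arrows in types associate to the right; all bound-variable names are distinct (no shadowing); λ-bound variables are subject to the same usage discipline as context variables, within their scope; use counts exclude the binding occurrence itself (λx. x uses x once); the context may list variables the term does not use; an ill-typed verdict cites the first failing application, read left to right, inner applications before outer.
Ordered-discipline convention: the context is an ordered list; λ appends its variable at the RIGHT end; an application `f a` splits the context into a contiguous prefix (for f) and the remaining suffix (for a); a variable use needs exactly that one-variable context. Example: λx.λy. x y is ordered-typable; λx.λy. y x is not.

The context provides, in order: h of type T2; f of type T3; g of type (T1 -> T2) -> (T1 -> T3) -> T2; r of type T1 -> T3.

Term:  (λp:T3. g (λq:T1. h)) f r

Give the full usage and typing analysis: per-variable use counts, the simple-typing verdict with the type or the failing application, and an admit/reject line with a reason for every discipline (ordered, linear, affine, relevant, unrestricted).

variable uses: h: 1×; f: 1×; g: 1×; r: 1×; p [bound]: 0×; q [bound]: 0×
order of uses: g, h, f, r
typing: the term checks, with type T2
ordered: ✗, unused: p, q — weakening required
linear: ✗, unused: p, q — weakening required
affine: ✓, none of h, f, g, r, p, q used more than once
relevant: ✗, unused: p, q — weakening required
unrestricted: ✓, type-checks (T2) and nothing is barred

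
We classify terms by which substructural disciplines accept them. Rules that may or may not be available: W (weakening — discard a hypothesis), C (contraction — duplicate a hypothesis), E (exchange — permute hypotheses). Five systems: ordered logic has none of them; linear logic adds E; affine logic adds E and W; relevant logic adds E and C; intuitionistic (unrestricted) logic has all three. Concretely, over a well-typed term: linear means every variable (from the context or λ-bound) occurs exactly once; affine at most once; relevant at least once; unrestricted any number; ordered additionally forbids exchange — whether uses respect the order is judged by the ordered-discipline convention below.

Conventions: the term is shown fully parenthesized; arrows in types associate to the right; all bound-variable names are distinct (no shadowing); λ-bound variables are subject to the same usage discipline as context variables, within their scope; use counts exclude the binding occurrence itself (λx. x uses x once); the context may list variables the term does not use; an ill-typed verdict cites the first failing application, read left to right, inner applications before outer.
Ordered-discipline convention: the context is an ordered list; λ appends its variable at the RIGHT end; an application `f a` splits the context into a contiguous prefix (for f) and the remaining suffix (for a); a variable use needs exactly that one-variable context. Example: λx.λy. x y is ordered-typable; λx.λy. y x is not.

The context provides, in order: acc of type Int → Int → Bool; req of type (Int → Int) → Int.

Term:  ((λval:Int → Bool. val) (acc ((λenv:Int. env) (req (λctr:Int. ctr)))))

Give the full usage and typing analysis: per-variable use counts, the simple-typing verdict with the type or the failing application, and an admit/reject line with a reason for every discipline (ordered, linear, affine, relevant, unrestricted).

use counts: acc ×1; req ×1; val (λ-bound) ×1; env (λ-bound) ×1; ctr (λ-bound) ×1
left-to-right use order: val, acc, env, req, ctr
typing: well-typed — term : Int → Bool
ordered ✓ (acc, req, val, env, ctr: once each, no exchange needed)
linear ✓ (single use per variable (acc, req, val, env, ctr))
affine ✓ (none of acc, req, val, env, ctr used more than once)
relevant ✓ (at least one use each (acc, req, val, env, ctr))
unrestricted ✓ (simply typable at Int → Bool; W, C, E all held)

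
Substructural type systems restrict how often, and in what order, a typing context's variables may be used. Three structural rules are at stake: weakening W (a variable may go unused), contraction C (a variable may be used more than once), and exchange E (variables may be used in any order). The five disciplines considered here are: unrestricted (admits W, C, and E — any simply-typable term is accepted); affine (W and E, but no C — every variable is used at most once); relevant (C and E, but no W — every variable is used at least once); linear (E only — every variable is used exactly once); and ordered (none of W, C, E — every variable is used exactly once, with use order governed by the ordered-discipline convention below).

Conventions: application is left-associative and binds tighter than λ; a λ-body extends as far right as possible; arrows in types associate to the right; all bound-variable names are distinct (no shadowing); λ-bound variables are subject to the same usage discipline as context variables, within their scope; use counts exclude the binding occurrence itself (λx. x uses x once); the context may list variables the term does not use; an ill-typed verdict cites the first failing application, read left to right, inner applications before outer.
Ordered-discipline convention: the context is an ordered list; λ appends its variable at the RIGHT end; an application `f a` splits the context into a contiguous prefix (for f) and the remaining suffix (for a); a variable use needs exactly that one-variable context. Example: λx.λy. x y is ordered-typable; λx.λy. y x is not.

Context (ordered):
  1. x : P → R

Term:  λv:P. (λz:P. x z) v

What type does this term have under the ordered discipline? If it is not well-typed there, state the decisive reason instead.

term : P → R
counts: x=1, v [bound]=1, z [bound]=1
use order (left to right): x, z, v
typing: well-typed at P → R
across the five disciplines: ordered ✓, linear ✓, affine ✓, relevant ✓, unrestricted ✓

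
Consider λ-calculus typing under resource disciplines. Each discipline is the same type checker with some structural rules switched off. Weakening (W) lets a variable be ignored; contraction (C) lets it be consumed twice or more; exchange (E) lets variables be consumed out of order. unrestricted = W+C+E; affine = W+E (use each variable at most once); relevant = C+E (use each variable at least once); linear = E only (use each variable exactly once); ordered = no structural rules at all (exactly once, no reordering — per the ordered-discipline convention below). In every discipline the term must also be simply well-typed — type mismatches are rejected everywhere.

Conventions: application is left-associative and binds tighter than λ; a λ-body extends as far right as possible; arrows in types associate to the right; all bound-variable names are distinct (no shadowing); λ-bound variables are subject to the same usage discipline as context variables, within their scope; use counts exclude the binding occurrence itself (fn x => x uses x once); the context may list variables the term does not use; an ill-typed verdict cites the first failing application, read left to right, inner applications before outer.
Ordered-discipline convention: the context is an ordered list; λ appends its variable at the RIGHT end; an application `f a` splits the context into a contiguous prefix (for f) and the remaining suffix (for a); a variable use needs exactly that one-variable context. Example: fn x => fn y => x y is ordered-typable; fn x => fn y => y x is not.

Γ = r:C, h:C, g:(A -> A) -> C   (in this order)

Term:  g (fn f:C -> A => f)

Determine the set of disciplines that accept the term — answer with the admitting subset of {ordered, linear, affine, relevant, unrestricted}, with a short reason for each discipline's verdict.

accepted by: none
usage: r ×0; h ×0; g ×1; f (bound) ×1
order of uses: g, f
typing: ill-typed: a function awaiting A -> A gets (C -> A) -> C -> A
ordered: ✗ — not simply typable
linear: ✗ — fails simple typing
affine: ✗ — a type mismatch blocks all five
relevant: ✗ — the type mismatch rejects it
unrestricted: ✗ — not simply typable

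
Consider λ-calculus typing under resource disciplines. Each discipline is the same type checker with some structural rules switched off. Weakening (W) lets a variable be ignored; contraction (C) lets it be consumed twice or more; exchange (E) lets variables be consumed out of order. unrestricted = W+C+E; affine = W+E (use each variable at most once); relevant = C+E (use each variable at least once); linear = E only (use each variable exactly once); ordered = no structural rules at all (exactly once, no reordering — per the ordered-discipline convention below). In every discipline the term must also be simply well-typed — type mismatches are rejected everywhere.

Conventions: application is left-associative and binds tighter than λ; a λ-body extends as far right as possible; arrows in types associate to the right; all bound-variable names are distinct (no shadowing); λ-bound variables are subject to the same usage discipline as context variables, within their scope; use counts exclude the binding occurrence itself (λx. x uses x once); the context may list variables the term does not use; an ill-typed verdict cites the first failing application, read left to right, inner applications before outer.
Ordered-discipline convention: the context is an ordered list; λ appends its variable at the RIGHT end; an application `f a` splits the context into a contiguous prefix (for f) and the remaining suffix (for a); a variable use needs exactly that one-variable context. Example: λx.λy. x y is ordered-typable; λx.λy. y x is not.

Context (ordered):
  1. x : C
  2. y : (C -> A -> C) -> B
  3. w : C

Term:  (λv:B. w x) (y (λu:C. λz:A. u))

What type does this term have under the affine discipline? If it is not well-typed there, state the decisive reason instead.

not well-typed under affine — not simply typable
use counts: x: 1×; y: 1×; w: 1×; v [bound]: 0×; u [bound]: 1×; z [bound]: 0×
uses in reading order: w, x, y, u
typing: ill-typed: applying a non-function (C)
per-discipline verdicts: ordered ✗, linear ✗, affine ✗, relevant ✗, unrestricted ✗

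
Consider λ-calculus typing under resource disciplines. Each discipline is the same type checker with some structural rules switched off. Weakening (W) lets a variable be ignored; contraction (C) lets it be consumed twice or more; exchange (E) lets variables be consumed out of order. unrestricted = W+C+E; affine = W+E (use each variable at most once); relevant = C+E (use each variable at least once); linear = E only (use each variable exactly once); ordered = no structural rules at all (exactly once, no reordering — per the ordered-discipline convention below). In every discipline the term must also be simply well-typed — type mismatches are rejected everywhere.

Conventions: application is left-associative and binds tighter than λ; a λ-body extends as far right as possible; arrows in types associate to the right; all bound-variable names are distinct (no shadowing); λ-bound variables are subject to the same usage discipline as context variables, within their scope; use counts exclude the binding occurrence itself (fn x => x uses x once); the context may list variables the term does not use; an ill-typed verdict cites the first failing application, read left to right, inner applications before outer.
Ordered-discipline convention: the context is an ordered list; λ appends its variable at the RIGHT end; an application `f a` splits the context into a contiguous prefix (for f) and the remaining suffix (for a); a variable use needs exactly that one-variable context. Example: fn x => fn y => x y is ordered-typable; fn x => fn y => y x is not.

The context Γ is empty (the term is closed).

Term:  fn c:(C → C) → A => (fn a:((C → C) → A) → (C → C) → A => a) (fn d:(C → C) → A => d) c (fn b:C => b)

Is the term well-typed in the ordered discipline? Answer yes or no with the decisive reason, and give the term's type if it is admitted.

yes — c, a, d, b: once each, no exchange needed; term : ((C → C) → A) → A
counts: c (λ-bound) ×1; a (λ-bound) ×1; d (λ-bound) ×1; b (λ-bound) ×1
uses in reading order: a, d, c, b
typing: well-typed — term : ((C → C) → A) → A
across the five disciplines: ordered ✓, linear ✓, affine ✓, relevant ✓, unrestricted ✓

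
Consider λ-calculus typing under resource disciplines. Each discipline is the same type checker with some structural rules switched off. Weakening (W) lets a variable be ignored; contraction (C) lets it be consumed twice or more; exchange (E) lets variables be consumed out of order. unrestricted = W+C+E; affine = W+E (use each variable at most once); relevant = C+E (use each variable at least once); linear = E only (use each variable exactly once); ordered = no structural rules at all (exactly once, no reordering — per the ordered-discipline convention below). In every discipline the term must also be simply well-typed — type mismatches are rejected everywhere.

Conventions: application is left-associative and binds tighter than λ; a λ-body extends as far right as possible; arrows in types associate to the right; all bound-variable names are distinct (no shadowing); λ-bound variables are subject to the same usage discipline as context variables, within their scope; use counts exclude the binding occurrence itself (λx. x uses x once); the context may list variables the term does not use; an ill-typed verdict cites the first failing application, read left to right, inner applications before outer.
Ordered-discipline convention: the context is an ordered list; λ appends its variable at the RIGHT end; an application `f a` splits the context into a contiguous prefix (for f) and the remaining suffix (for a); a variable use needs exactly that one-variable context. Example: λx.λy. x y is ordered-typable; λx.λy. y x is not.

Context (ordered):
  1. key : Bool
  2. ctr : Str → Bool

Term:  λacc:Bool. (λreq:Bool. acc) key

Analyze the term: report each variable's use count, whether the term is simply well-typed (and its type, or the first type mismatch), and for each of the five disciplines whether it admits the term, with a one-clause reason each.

counts: key: 1×, ctr: 0×, acc (λ-bound): 1×, req (λ-bound): 0×
uses in reading order: acc, key
typing: ✓ — Bool → Bool
ordered: ✗, ctr, req never used (weakening)
linear: ✗, ctr, req never used (weakening)
affine: ✓, none of key, ctr, acc, req used more than once
relevant: ✗, ctr, req never used (weakening)
unrestricted: ✓, type-checks (Bool → Bool) and nothing is barred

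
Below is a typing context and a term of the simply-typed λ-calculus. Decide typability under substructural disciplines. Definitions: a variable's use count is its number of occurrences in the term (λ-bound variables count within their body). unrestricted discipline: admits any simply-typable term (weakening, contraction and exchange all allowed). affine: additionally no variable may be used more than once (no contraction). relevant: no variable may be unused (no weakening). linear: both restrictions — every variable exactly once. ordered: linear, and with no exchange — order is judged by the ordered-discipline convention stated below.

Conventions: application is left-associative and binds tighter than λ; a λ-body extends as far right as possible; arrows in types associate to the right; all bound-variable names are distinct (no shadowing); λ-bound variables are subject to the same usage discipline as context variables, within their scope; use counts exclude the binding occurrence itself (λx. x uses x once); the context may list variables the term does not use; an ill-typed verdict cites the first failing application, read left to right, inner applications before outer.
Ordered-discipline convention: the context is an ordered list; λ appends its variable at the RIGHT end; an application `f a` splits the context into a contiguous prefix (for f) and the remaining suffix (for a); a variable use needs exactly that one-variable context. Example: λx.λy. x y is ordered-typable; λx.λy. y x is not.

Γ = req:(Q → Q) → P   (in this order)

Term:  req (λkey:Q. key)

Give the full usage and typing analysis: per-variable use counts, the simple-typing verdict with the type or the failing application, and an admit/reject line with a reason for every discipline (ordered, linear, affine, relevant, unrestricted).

variable uses: req ×1, key [bound] ×1
use order (left to right): req, key
typing: ✓ — P
ordered: ✓ — one use each (req, key); ordered split holds
linear: ✓ — single use per variable (req, key)
affine: ✓ — none of req, key used more than once
relevant: ✓ — at least one use each (req, key)
unrestricted: ✓ — well-typed at P; no restrictions here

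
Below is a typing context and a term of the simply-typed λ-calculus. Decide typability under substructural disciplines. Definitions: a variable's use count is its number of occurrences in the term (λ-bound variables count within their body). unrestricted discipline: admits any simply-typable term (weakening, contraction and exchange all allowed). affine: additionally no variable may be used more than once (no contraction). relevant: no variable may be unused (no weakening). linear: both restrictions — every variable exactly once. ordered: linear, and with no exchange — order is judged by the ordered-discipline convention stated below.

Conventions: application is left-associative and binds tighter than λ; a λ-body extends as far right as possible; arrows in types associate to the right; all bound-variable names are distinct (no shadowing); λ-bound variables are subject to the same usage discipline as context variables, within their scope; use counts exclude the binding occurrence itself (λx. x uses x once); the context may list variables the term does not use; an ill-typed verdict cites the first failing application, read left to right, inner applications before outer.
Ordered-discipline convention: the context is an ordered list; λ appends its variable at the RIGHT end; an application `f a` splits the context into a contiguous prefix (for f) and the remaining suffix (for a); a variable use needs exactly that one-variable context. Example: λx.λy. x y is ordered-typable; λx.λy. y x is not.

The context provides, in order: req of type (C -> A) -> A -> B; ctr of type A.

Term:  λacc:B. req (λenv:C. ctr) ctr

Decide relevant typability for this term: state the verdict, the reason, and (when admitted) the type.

no — acc, env never used (weakening)
counts: req: 1; ctr: 2; acc (bound): 0; env (bound): 0
uses in reading order: req, ctr, ctr
typing: ✓ — B -> B
all disciplines: ordered ✗, linear ✗, affine ✗, relevant ✗, unrestricted ✓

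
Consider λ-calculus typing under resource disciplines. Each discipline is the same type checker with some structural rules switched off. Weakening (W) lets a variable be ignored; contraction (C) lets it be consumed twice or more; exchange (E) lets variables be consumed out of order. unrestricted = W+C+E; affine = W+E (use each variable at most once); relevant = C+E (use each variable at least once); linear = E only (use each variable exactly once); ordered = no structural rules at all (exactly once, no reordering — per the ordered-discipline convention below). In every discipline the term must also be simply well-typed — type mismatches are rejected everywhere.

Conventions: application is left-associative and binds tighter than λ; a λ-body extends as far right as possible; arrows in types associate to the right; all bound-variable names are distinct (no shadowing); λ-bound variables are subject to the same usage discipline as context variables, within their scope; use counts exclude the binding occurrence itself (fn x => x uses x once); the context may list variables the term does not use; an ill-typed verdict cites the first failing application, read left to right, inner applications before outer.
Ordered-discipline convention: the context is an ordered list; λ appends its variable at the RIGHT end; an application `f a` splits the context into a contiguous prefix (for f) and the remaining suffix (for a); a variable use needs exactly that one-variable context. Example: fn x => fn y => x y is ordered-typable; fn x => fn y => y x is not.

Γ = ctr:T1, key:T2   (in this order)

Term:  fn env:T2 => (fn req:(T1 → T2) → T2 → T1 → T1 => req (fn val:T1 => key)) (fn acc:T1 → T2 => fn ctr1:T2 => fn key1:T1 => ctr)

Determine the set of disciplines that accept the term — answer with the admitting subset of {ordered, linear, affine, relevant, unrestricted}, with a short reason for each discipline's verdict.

admitted by: affine, unrestricted
variable uses: ctr=1; key=1; env (bound)=0; req (bound)=1; val (bound)=0; acc (bound)=0; ctr1 (bound)=0; key1 (bound)=0
uses in reading order: req, key, ctr
typing: ✓ — T2 → T2 → T1 → T1
ordered ✗ (env, val, acc, ctr1, key1 never used (weakening))
linear ✗ (env, val, acc, ctr1, key1 never used (weakening))
affine ✓ (ctr, key, env, req, val, acc, ctr1, key1: no repeats, contraction unneeded)
relevant ✗ (env, val, acc, ctr1, key1 never used (weakening))
unrestricted ✓ (well-typed at T2 → T2 → T1 → T1; no restrictions here)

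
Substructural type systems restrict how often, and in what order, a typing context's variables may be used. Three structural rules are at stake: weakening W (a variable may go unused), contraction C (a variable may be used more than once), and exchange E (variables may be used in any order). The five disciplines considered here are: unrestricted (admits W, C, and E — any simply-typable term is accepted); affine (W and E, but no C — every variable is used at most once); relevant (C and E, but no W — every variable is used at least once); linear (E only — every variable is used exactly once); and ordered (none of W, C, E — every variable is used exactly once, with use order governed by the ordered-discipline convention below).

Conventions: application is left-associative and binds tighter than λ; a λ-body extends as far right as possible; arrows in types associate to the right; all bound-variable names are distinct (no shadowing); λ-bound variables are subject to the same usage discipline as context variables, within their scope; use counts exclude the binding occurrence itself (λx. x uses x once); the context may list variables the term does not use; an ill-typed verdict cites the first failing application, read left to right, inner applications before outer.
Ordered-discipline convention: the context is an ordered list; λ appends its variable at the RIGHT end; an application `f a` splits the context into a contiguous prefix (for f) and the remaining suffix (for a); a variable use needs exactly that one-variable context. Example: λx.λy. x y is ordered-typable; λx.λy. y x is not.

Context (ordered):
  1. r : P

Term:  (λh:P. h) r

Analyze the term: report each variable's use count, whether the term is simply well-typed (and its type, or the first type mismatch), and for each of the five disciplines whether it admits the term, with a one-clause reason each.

counts: r=1; h (λ-bound)=1
order of uses: h, r
typing: well-typed — term : P
ordered ✓ (single-use (r, h), ordered derivation ok)
linear ✓ (each of r, h used exactly once)
affine ✓ (no duplicate uses among r, h)
relevant ✓ (at least one use each (r, h))
unrestricted ✓ (type-checks (P) and nothing is barred)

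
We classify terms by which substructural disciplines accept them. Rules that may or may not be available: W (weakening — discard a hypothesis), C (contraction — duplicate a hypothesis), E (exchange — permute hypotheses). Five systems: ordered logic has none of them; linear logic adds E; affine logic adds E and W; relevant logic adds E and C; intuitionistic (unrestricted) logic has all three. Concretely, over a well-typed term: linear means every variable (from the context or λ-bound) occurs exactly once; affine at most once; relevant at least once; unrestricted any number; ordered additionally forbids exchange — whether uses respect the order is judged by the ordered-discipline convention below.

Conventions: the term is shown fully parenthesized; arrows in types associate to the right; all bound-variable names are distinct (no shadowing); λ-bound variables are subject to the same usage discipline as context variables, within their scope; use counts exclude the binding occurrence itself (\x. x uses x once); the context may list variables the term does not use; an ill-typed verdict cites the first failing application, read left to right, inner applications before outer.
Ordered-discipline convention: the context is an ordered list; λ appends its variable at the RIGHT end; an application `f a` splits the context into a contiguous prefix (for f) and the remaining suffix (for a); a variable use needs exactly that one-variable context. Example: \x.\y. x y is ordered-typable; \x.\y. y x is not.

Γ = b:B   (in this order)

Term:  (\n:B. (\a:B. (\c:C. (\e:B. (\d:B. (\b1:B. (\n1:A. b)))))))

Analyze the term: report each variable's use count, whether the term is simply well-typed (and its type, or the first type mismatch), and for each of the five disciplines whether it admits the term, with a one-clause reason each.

use counts: b: 1; n (bound): 0; a (bound): 0; c (bound): 0; e (bound): 0; d (bound): 0; b1 (bound): 0; n1 (bound): 0
use order (left to right): b
typing: ✓ — B -> B -> C -> B -> B -> B -> A -> B
ordered: ✗ — unused: n, a, c, e, d, b1, n1 — weakening required
linear: ✗ — unused: n, a, c, e, d, b1, n1 — weakening required
affine: ✓ — no duplicate uses among b, n, a, c, e, d, b1, n1
relevant: ✗ — unused: n, a, c, e, d, b1, n1 — weakening required
unrestricted: ✓ — simply typable at B -> B -> C -> B -> B -> B -> A -> B; W, C, E all held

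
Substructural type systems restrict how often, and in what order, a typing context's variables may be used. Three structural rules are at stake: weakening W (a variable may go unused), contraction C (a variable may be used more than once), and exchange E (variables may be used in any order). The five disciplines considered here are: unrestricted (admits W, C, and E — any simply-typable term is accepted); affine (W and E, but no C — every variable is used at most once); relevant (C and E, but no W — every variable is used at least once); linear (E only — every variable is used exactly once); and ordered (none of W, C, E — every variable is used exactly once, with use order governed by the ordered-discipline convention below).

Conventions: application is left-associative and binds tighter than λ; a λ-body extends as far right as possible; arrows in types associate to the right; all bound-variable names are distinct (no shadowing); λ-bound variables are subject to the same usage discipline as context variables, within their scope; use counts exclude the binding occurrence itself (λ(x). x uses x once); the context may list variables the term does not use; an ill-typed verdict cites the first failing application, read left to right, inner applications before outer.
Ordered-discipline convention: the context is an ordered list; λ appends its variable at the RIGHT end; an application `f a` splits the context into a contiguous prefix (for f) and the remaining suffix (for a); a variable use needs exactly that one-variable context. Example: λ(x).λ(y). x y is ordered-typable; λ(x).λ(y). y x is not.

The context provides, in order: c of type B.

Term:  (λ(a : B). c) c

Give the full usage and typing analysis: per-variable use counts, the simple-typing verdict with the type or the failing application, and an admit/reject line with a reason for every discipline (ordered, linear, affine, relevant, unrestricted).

counts: c=2; a [bound]=0
use order (left to right): c, c
typing: ✓ — B
ordered: ✗, uses contraction: c ×2; a left unused
linear: ✗, uses contraction: c ×2; a left unused
affine: ✗, uses contraction: c ×2
relevant: ✗, a left unused
unrestricted: ✓, type-checks (B) and nothing is barred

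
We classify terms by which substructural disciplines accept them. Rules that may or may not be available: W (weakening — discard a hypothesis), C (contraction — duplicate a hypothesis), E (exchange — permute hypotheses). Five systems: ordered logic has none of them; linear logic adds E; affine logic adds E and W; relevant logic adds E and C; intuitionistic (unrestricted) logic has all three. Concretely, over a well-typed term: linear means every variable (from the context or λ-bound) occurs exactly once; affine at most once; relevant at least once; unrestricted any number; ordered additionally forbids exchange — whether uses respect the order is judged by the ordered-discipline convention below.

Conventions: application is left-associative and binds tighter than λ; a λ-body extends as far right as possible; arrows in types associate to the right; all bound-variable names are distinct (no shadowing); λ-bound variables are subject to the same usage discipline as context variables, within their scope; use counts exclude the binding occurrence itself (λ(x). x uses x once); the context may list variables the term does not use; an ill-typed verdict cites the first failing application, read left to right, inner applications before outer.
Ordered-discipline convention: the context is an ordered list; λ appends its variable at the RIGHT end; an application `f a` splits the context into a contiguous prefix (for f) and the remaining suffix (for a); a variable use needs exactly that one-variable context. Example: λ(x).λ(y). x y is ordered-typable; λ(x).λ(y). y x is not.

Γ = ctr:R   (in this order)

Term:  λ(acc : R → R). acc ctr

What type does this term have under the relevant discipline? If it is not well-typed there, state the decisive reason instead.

term : (R → R) → R
use counts: ctr: 1×; acc (bound): 1×
uses in reading order: acc, ctr
typing: the term checks, with type (R → R) → R
per-discipline verdicts: ordered ✗, linear ✓, affine ✓, relevant ✓, unrestricted ✓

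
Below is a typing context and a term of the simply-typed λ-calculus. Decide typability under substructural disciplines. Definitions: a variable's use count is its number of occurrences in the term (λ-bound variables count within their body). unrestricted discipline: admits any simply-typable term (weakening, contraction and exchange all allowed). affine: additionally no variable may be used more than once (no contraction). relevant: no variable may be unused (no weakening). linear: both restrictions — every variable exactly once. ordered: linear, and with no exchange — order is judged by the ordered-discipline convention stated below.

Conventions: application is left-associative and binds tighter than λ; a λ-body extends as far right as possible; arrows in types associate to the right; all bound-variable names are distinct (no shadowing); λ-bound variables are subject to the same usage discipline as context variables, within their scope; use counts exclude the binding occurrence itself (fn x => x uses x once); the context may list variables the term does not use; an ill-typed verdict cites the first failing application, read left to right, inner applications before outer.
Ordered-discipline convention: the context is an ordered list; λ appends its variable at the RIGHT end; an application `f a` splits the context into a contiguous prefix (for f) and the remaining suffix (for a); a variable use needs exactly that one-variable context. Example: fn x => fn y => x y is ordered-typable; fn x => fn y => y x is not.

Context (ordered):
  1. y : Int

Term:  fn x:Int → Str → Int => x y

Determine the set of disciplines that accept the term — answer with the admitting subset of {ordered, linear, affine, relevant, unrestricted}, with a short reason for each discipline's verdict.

admitting disciplines: linear, affine, relevant, unrestricted
use counts: y: 1×; x (bound): 1×
order of uses: x, y
typing: the term checks, with type (Int → Str → Int) → Str → Int
ordered: ✗, no contiguous prefix/suffix split fits x, y
linear: ✓, single use per variable (y, x)
affine: ✓, at most one use each (y, x)
relevant: ✓, none of y, x goes unused
unrestricted: ✓, simply typable at (Int → Str → Int) → Str → Int; W, C, E all held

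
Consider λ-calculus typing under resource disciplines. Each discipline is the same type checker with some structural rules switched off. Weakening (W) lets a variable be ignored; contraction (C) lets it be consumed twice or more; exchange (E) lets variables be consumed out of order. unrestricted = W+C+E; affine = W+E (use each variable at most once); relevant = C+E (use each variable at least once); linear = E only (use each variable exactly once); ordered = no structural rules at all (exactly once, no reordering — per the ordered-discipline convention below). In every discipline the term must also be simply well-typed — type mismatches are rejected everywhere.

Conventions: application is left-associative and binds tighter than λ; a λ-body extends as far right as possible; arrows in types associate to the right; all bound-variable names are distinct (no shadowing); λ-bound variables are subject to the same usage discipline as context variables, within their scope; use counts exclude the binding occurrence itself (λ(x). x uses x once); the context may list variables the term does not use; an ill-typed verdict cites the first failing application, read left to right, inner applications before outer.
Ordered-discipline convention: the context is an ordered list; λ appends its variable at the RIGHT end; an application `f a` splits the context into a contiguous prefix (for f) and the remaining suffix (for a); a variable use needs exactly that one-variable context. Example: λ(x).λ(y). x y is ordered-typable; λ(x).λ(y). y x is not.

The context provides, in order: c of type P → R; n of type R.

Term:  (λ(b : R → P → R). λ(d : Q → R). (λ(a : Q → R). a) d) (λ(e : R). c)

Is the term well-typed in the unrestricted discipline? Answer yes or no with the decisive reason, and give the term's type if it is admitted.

yes — typability at (Q → R) → Q → R is all that's needed; term : (Q → R) → Q → R
counts: c: 1; n: 0; b [bound]: 0; d [bound]: 1; a [bound]: 1; e [bound]: 0
left-to-right use order: a, d, c
typing: the term checks, with type (Q → R) → Q → R
all disciplines: ordered ✗, linear ✗, affine ✓, relevant ✗, unrestricted ✓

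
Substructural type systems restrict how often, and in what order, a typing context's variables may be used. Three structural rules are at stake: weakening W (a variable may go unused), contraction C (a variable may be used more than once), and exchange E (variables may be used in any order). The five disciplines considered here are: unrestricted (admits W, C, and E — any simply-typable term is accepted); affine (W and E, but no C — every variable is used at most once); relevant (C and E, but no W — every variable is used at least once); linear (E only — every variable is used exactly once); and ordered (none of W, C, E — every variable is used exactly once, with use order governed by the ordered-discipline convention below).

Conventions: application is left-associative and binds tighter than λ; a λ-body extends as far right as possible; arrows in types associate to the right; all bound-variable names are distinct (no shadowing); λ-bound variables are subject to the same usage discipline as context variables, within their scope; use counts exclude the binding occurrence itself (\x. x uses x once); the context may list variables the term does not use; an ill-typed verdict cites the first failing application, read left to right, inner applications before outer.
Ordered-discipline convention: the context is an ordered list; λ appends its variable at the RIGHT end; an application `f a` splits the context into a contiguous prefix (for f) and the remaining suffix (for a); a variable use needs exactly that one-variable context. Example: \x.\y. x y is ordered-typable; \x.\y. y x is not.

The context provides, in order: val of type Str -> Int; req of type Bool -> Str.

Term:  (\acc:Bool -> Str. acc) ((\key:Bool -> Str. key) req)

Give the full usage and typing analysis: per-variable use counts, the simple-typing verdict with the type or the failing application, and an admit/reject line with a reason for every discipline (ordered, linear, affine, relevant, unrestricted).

variable uses: val: 0, req: 1, acc (bound): 1, key (bound): 1
left-to-right use order: acc, key, req
typing: ✓ — Bool -> Str
ordered: ✗ — val left unused
linear: ✗ — val left unused
affine: ✓ — no duplicate uses among val, req, acc, key
relevant: ✗ — val left unused
unrestricted: ✓ — typability at Bool -> Str is all that's needed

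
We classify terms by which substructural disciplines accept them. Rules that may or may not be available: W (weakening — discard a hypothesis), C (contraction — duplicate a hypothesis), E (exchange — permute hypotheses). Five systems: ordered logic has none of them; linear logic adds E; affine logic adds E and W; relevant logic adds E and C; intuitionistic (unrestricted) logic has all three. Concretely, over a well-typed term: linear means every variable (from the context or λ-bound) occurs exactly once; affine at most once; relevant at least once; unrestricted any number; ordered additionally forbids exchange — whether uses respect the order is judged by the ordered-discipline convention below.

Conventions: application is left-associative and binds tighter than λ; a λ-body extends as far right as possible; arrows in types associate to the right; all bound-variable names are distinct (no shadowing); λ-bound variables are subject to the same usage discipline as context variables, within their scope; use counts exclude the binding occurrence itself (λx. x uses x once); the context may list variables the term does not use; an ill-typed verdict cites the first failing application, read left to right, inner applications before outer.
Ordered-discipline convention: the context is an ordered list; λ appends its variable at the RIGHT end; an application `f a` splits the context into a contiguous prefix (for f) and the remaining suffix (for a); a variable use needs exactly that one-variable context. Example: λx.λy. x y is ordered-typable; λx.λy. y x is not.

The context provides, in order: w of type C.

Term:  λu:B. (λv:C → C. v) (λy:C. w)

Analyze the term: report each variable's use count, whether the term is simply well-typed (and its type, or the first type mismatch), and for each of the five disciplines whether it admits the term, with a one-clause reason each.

counts: w: 1×; u (λ-bound): 0×; v (λ-bound): 1×; y (λ-bound): 0×
order of uses: v, w
typing: ✓ — B → C → C
ordered ✗ (unused: u, y — weakening required)
linear ✗ (unused: u, y — weakening required)
affine ✓ (w, u, v, y: no repeats, contraction unneeded)
relevant ✗ (unused: u, y — weakening required)
unrestricted ✓ (typability at B → C → C is all that's needed)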